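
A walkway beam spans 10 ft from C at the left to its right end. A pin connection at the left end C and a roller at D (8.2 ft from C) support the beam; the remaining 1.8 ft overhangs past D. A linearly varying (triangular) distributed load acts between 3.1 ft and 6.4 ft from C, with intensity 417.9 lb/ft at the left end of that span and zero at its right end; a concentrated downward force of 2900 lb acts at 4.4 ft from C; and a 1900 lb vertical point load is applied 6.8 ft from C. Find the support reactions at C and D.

C_x = 0, C_y = 2005 lb, D_y = 3485 lb

Resultant of the triangular load: ½ × 417.9 × 3.3 = 689.535 lb, acting at 4.2 ft from C (one-third of the span from the peak).
ΣM about C: D_y·8.2 − (½·417.9·3.3)·4.2 − 2900·4.4 − 1900·6.8 = 0 → D_y = 28576.047/8.2 = 3484.88 ≈ 3485 lb.
ΣF_y = 0: C_y + 3484.88 − ½·417.9·3.3 − 2900 − 1900 = 0 → C_y = 2005 lb.
ΣF_x = 0: no horizontal applied forces, so C_x = 0.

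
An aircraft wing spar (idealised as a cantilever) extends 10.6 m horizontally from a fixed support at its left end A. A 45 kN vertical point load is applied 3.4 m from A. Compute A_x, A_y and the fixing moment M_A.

ΣF_x = 0: A_x = 0.
ΣF_y = 0: A_y − 45 = 0 → A_y = 45.00 kN.
ΣM about A: M_A − 45·3.4 = 0 → M_A = 153.0 kN·m.

A_x = 0, A_y = 45.00 kN, M_A = 153.0 kN·m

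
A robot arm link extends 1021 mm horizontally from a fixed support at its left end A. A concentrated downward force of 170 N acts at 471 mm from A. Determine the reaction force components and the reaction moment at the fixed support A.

ΣF_x = 0: A_x = 0.
ΣF_y = 0: A_y − 170 = 0 → A_y = 170.0 N.
ΣM about A: M_A − 170·471 = 0 → M_A = 80070 N·mm.

A_x = 0, A_y = 170.0 N, M_A = 80070 N·mm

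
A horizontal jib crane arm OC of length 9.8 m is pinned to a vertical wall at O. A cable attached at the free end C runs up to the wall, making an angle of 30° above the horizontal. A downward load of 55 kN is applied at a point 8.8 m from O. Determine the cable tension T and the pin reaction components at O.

ΣM about O: T·sin30°·9.8 − 55·8.8 = 0 → T = 484/(9.8·0.5) = 98.7755 ≈ 98.78 kN.
ΣF_x = 0: O_x − T·cos30° = 0 → O_x = 98.7755 × 0.866025 = 85.54 kN.
ΣF_y = 0: O_y + T·sin30° − 55 = 0 → O_y = 55 − 98.7755 × 0.5 = 5.612 kN.

T = 98.78 kN, O_x = 85.54 kN, O_y = 5.612 kN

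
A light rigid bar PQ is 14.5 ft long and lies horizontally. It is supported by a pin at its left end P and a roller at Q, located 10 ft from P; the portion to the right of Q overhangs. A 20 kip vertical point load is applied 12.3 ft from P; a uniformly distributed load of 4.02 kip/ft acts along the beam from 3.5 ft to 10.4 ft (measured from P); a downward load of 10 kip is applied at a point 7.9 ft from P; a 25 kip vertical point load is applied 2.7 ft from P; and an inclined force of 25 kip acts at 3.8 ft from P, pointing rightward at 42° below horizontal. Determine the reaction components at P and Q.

Resultant of the distributed load: 4.02 × 6.9 = 27.738 kip at 6.95 ft from P.
ΣM about P: Q_y·10 − 20·12.3 − (4.02·6.9)·6.95 − 10·7.9 − 25·2.7 − 25·sin42°·3.8 = 0 → Q_y = 648.847/10 = 64.8847 ≈ 64.88 kip.
ΣF_y = 0: P_y + 64.8847 − 20 − 4.02·6.9 − 10 − 25 − 25·sin42° = 0 → P_y = 34.58 kip.
ΣF_x = 0: P_x + 25·cos42° = 0 → P_x = -18.58 kip.

P_x = -18.58 kip, P_y = 34.58 kip, Q_y = 64.88 kip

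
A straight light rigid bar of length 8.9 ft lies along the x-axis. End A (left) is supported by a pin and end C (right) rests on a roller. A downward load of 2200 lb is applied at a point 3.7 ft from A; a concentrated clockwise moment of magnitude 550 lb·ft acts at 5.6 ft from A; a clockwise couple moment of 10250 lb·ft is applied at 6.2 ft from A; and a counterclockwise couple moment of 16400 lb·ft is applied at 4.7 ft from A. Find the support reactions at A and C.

A_x = 0, A_y = 1915 lb, C_y = 285.4 lb

ΣM about A: C_y·8.9 − 2200·3.7 − 550 − 10250 + 16400 = 0 → C_y = 2540/8.9 = 285.393 ≈ 285.4 lb.
ΣF_y = 0: A_y + 285.393 − 2200 = 0 → A_y = 1915 lb.
ΣF_x = 0: no horizontal applied forces, so A_x = 0.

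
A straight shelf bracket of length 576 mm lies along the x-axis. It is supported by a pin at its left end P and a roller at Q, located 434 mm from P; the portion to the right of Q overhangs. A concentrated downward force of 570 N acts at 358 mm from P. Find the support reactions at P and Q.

P_x = 0, P_y = 99.82 N, Q_y = 470.2 N

Moments about P: Q_y·434 − 570·358 = 0 → Q_y = 204060/434 = 470.184 ≈ 470.2 N.
ΣF_y = 0: P_y + 470.184 − 570 = 0 → P_y = 99.82 N.
ΣF_x = 0: no horizontal applied forces, so P_x = 0.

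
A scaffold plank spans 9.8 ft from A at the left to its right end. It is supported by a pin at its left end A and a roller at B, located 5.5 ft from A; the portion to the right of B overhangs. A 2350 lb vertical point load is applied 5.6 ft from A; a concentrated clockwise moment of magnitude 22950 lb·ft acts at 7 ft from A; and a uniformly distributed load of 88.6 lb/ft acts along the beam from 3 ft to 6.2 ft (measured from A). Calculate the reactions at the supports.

A_x = 0, A_y = -4169 lb, B_y = 6803 lb

Resultant of the distributed load: 88.6 × 3.2 = 283.52 lb at 4.6 ft from A.
ΣM about A: B_y·5.5 − 2350·5.6 − 22950 − (88.6·3.2)·4.6 = 0 → B_y = 37414.192/5.5 = 6802.58 ≈ 6803 lb.
ΣF_y = 0: A_y + 6802.58 − 2350 − 88.6·3.2 = 0 → A_y = -4169 lb.
ΣF_x = 0: no horizontal applied forces, so A_x = 0.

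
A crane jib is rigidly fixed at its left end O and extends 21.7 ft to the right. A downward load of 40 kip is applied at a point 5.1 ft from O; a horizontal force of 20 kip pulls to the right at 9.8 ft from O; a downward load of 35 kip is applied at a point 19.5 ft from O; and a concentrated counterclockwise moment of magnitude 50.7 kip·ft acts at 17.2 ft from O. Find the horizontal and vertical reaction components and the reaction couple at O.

O_x = -20.00 kip, O_y = 75.00 kip, M_O = 835.8 kip·ft

ΣF_x = 0: O_x + 20 = 0 → O_x = -20.00 kip.
ΣF_y = 0: O_y − 40 − 35 = 0 → O_y = 75.00 kip.
ΣM about O: M_O − 40·5.1 − 35·19.5 + 50.7 = 0 → M_O = 835.8 kip·ft.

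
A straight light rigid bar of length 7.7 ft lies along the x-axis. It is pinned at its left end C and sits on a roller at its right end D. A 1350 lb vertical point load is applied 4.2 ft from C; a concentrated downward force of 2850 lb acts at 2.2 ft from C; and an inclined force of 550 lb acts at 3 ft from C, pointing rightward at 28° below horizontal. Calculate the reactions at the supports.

C_x = -485.6 lb, C_y = 2807 lb, D_y = 1651 lb

ΣM about C: D_y·7.7 − 1350·4.2 − 2850·2.2 − 550·sin28°·3 = 0 → D_y = 12714.6/7.7 = 1651.25 ≈ 1651 lb.
ΣF_y = 0: C_y + 1651.25 − 1350 − 2850 − 550·sin28° = 0 → C_y = 2807 lb.
ΣF_x = 0: C_x + 550·cos28° = 0 → C_x = -485.6 lb.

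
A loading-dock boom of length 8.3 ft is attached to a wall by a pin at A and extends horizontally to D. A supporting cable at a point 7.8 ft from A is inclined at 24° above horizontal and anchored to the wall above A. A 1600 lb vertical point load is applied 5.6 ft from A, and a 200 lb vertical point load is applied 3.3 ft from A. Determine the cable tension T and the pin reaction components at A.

ΣM about A: T·sin24°·7.8 − 1600·5.6 − 200·3.3 = 0 → T = 9620/(7.8·0.406737) = 3032.26 ≈ 3032 lb.
ΣF_x = 0: A_x − T·cos24° = 0 → A_x = 3032.26 × 0.913545 = 2770 lb.
ΣF_y = 0: A_y + T·sin24° − 1600 − 200 = 0 → A_y = 1800 − 3032.26 × 0.406737 = 566.7 lb.

T = 3032 lb, A_x = 2770 lb, A_y = 566.7 lb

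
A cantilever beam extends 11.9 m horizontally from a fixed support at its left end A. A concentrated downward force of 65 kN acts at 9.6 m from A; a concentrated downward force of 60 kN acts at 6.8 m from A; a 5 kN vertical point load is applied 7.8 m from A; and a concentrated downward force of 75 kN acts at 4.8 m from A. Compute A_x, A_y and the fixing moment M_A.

A_x = 0, A_y = 205.0 kN, M_A = 1431 kN·m

ΣF_x = 0: A_x = 0.
ΣF_y = 0: A_y − 65 − 60 − 5 − 75 = 0 → A_y = 205.0 kN.
ΣM about A: M_A − 65·9.6 − 60·6.8 − 5·7.8 − 75·4.8 = 0 → M_A = 1431 kN·m.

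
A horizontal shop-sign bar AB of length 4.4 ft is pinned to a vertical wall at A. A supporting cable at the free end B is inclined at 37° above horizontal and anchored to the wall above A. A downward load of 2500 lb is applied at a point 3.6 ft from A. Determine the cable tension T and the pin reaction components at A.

T = 3399 lb, A_x = 2714 lb, A_y = 454.5 lb

ΣM about A: T·sin37°·4.4 − 2500·3.6 = 0 → T = 9000/(4.4·0.601815) = 3398.81 ≈ 3399 lb.
ΣF_x = 0: A_x − T·cos37° = 0 → A_x = 3398.81 × 0.798636 = 2714 lb.
ΣF_y = 0: A_y + T·sin37° − 2500 = 0 → A_y = 2500 − 3398.81 × 0.601815 = 454.5 lb.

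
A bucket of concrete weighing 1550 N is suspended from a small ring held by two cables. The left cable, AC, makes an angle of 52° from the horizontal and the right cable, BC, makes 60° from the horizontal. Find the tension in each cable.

ΣF_x = 0: −T_AC·cos52° + T_BC·cos60° = 0 → T_BC = 1.23132·T_AC.
ΣF_y = 0: T_AC·sin52° + T_BC·sin60° = 1550.
Substitute: T_AC·(0.788011 + 1.23132·0.866025) = 1550 → T_AC = 835.866 ≈ 835.9 N.
Then T_BC = 1.23132 × 835.866 = 1029 N.

T_AC = 835.9 N, T_BC = 1029 N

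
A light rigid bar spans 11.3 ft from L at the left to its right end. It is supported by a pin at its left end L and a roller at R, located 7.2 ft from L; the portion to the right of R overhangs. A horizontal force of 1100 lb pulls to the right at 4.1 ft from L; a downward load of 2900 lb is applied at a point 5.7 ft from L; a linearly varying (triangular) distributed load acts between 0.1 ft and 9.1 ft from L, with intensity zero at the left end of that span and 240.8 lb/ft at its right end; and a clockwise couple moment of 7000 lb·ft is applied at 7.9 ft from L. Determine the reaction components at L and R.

L_x = -1100 lb, L_y = -202.5 lb, R_y = 4186 lb

Resultant of the triangular load: ½ × 240.8 × 9 = 1083.6 lb, acting at 6.1 ft from L (one-third of the span from the peak).
Moments about L: R_y·7.2 − 2900·5.7 − (½·240.8·9)·6.1 − 7000 = 0 → R_y = 30139.96/7.2 = 4186.11 ≈ 4186 lb.
ΣF_y = 0: L_y + 4186.11 − 2900 − ½·240.8·9 = 0 → L_y = -202.5 lb.
ΣF_x = 0: L_x + 1100 = 0 → L_x = -1100 lb.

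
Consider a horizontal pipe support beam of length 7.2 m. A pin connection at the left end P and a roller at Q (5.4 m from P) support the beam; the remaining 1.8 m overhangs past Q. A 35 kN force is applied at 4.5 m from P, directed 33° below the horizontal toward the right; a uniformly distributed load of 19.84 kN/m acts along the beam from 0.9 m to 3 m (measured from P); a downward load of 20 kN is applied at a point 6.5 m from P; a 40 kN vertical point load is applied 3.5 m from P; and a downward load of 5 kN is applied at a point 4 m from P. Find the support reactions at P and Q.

P_x = -29.35 kN, P_y = 41.09 kN, Q_y = 84.63 kN

Resultant of the distributed load: 19.84 × 2.1 = 41.664 kN at 1.95 m from P.
ΣM about P: Q_y·5.4 − 35·sin33°·4.5 − (19.84·2.1)·1.95 − 20·6.5 − 40·3.5 − 5·4 = 0 → Q_y = 457.025/5.4 = 84.6343 ≈ 84.63 kN.
ΣF_y = 0: P_y + 84.6343 − 35·sin33° − 19.84·2.1 − 20 − 40 − 5 = 0 → P_y = 41.09 kN.
ΣF_x = 0: P_x + 35·cos33° = 0 → P_x = -29.35 kN.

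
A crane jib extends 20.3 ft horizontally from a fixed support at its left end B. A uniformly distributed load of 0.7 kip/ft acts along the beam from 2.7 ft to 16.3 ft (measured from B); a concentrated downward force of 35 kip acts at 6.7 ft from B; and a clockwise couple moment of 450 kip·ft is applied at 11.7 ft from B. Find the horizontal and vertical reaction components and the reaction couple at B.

Resultant of the distributed load: 0.7 × 13.6 = 9.52 kip at 9.5 ft from B.
ΣF_x = 0: B_x = 0.
ΣF_y = 0: B_y − 0.7·13.6 − 35 = 0 → B_y = 44.52 kip.
ΣM about B: M_B − (0.7·13.6)·9.5 − 35·6.7 − 450 = 0 → M_B = 774.9 kip·ft.

B_x = 0, B_y = 44.52 kip, M_B = 774.9 kip·ft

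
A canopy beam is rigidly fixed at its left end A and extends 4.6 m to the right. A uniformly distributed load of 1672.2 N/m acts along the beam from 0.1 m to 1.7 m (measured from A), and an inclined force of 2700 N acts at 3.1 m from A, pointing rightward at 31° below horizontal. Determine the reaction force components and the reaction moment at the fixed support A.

Resultant of the distributed load: 1672.2 × 1.6 = 2675.52 N at 0.9 m from A.
ΣF_x = 0: A_x + 2700·cos31° = 0 → A_x = -2314 N.
ΣF_y = 0: A_y − 1672.2·1.6 − 2700·sin31° = 0 → A_y = 4066 N.
ΣM about A: M_A − (1672.2·1.6)·0.9 − 2700·sin31°·3.1 = 0 → M_A = 6719 N·m.

A_x = -2314 N, A_y = 4066 N, M_A = 6719 N·m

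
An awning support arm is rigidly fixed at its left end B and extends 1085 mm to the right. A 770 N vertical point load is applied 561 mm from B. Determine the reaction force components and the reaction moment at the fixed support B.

B_x = 0, B_y = 770.0 N, M_B = 432000 N·mm

ΣF_x = 0: B_x = 0.
ΣF_y = 0: B_y − 770 = 0 → B_y = 770.0 N.
ΣM about B: M_B − 770·561 = 0 → M_B = 432000 N·mm.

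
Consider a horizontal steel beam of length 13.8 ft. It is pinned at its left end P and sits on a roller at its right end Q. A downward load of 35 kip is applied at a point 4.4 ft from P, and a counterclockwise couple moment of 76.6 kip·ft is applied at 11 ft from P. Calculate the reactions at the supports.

Taking moments about P: Q_y·13.8 − 35·4.4 + 76.6 = 0 → Q_y = 77.4/13.8 = 5.6087 ≈ 5.609 kip.
ΣF_y = 0: P_y + 5.6087 − 35 = 0 → P_y = 29.39 kip.
ΣF_x = 0: no horizontal applied forces, so P_x = 0.

P_x = 0, P_y = 29.39 kip, Q_y = 5.609 kip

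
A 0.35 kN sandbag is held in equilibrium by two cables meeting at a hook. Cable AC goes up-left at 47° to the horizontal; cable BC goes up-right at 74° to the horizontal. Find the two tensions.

T_AC = 0.1125 kN, T_BC = 0.2785 kN

ΣF_x = 0: −T_AC·cos47° + T_BC·cos74° = 0 → T_BC = 2.47426·T_AC.
ΣF_y = 0: T_AC·sin47° + T_BC·sin74° = 0.35.
Substitute: T_AC·(0.731354 + 2.47426·0.961262) = 0.35 → T_AC = 0.112549 ≈ 0.1125 kN.
Then T_BC = 2.47426 × 0.112549 = 0.2785 kN.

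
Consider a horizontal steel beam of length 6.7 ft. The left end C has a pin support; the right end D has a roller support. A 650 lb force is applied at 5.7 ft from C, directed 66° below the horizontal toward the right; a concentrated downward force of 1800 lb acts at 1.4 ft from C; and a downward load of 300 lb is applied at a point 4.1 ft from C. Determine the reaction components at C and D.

Moments about C: D_y·6.7 − 650·sin66°·5.7 − 1800·1.4 − 300·4.1 = 0 → D_y = 7134.69/6.7 = 1064.88 ≈ 1065 lb.
ΣF_y = 0: C_y + 1064.88 − 650·sin66° − 1800 − 300 = 0 → C_y = 1629 lb.
ΣF_x = 0: C_x + 650·cos66° = 0 → C_x = -264.4 lb.

C_x = -264.4 lb, C_y = 1629 lb, D_y = 1065 lb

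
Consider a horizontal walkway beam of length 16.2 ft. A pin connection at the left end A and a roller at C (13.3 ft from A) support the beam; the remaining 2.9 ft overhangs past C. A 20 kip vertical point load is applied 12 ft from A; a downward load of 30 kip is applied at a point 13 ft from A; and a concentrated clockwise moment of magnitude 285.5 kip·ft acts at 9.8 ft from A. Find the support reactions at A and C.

A_x = 0, A_y = -18.83 kip, C_y = 68.83 kip

Moments about A: C_y·13.3 − 20·12 − 30·13 − 285.5 = 0 → C_y = 915.5/13.3 = 68.8346 ≈ 68.83 kip.
ΣF_y = 0: A_y + 68.8346 − 20 − 30 = 0 → A_y = -18.83 kip.
ΣF_x = 0: no horizontal applied forces, so A_x = 0.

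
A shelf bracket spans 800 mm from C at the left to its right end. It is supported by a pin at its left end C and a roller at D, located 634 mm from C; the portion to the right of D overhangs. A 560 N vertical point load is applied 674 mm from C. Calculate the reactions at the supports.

C_x = 0, C_y = -35.33 N, D_y = 595.3 N

Taking moments about C: D_y·634 − 560·674 = 0 → D_y = 377440/634 = 595.331 ≈ 595.3 N.
ΣF_y = 0: C_y + 595.331 − 560 = 0 → C_y = -35.33 N.
ΣF_x = 0: no horizontal applied forces, so C_x = 0.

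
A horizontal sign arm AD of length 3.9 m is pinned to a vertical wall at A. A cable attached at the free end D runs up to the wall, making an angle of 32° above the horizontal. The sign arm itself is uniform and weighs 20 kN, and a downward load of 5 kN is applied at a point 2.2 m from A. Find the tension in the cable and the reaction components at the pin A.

T = 24.19 kN, A_x = 20.52 kN, A_y = 12.18 kN

ΣM about A: T·sin32°·3.9 − 20·1.95 − 5·2.2 = 0 → T = 50/(3.9·0.529919) = 24.1933 ≈ 24.19 kN.
ΣF_x = 0: A_x − T·cos32° = 0 → A_x = 24.1933 × 0.848048 = 20.52 kN.
ΣF_y = 0: A_y + T·sin32° − 20 − 5 = 0 → A_y = 25 − 24.1933 × 0.529919 = 12.18 kN.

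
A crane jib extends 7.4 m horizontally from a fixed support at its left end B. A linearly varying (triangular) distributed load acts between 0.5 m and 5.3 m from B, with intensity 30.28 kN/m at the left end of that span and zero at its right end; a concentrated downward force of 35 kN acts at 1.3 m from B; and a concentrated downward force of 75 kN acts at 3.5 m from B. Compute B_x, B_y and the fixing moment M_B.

Resultant of the triangular load: ½ × 30.28 × 4.8 = 72.672 kN, acting at 2.1 m from B (one-third of the span from the peak).
ΣF_x = 0: B_x = 0.
ΣF_y = 0: B_y − ½·30.28·4.8 − 35 − 75 = 0 → B_y = 182.7 kN.
ΣM about B: M_B − (½·30.28·4.8)·2.1 − 35·1.3 − 75·3.5 = 0 → M_B = 460.6 kN·m.

B_x = 0, B_y = 182.7 kN, M_B = 460.6 kN·m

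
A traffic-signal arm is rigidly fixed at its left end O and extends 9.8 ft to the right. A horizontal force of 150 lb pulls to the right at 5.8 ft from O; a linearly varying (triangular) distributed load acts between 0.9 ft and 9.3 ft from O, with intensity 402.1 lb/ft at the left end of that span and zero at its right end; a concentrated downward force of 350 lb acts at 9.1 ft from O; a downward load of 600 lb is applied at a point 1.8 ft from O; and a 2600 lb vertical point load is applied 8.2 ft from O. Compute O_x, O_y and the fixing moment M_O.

Resultant of the triangular load: ½ × 402.1 × 8.4 = 1688.82 lb, acting at 3.7 ft from O (one-third of the span from the peak).
ΣF_x = 0: O_x + 150 = 0 → O_x = -150.0 lb.
ΣF_y = 0: O_y − ½·402.1·8.4 − 350 − 600 − 2600 = 0 → O_y = 5239 lb.
ΣM about O: M_O − (½·402.1·8.4)·3.7 − 350·9.1 − 600·1.8 − 2600·8.2 = 0 → M_O = 31830 lb·ft.

O_x = -150.0 lb, O_y = 5239 lb, M_O = 31830 lb·ft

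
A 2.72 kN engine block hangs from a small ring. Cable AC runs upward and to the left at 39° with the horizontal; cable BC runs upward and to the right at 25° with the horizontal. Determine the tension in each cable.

T_AC = 2.743 kN, T_BC = 2.352 kN

ΣF_x = 0: −T_AC·cos39° + T_BC·cos25° = 0 → T_BC = 0.857486·T_AC.
ΣF_y = 0: T_AC·sin39° + T_BC·sin25° = 2.72.
Substitute: T_AC·(0.62932 + 0.857486·0.422618) = 2.72 → T_AC = 2.74274 ≈ 2.743 kN.
Then T_BC = 0.857486 × 2.74274 = 2.352 kN.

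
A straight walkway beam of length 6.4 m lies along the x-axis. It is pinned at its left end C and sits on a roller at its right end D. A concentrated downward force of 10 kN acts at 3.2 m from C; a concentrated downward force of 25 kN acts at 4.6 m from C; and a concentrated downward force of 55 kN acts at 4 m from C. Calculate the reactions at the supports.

C_x = 0, C_y = 32.66 kN, D_y = 57.34 kN

ΣM about C: D_y·6.4 − 10·3.2 − 25·4.6 − 55·4 = 0 → D_y = 367/6.4 = 57.3438 ≈ 57.34 kN.
ΣF_y = 0: C_y + 57.3438 − 10 − 25 − 55 = 0 → C_y = 32.66 kN.
ΣF_x = 0: no horizontal applied forces, so C_x = 0.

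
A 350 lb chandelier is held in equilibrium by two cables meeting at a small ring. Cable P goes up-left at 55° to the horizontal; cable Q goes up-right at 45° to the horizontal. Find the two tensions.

T_P = 251.3 lb, T_Q = 203.8 lb

ΣF_x = 0: −T_P·cos55° + T_Q·cos45° = 0 → T_Q = 0.81116·T_P.
ΣF_y = 0: T_P·sin55° + T_Q·sin45° = 350.
Substitute: T_P·(0.819152 + 0.81116·0.707107) = 350 → T_P = 251.305 ≈ 251.3 lb.
Then T_Q = 0.81116 × 251.305 = 203.8 lb.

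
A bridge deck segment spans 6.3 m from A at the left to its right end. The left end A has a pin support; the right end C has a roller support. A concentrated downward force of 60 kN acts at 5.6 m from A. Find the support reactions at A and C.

Moments about A: C_y·6.3 − 60·5.6 = 0 → C_y = 336/6.3 = 53.3333 ≈ 53.33 kN.
ΣF_y = 0: A_y + 53.3333 − 60 = 0 → A_y = 6.667 kN.
ΣF_x = 0: no horizontal applied forces, so A_x = 0.

A_x = 0, A_y = 6.667 kN, C_y = 53.33 kN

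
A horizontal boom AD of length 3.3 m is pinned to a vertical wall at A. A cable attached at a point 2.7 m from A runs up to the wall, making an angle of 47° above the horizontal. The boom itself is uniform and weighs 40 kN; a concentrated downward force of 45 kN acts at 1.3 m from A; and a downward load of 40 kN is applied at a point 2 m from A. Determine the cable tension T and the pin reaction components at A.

T = 103.6 kN, A_x = 70.63 kN, A_y = 49.26 kN

ΣM about A: T·sin47°·2.7 − 40·1.65 − 45·1.3 − 40·2 = 0 → T = 204.5/(2.7·0.731354) = 103.562 ≈ 103.6 kN.
ΣF_x = 0: A_x − T·cos47° = 0 → A_x = 103.562 × 0.681998 = 70.63 kN.
ΣF_y = 0: A_y + T·sin47° − 40 − 45 − 40 = 0 → A_y = 125 − 103.562 × 0.731354 = 49.26 kN.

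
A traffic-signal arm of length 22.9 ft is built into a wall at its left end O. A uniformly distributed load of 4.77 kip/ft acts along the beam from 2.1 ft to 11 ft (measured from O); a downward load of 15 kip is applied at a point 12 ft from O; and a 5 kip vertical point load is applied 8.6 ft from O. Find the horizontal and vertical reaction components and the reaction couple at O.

O_x = 0, O_y = 62.45 kip, M_O = 501.1 kip·ft

Resultant of the distributed load: 4.77 × 8.9 = 42.453 kip at 6.55 ft from O.
ΣF_x = 0: O_x = 0.
ΣF_y = 0: O_y − 4.77·8.9 − 15 − 5 = 0 → O_y = 62.45 kip.
ΣM about O: M_O − (4.77·8.9)·6.55 − 15·12 − 5·8.6 = 0 → M_O = 501.1 kip·ft.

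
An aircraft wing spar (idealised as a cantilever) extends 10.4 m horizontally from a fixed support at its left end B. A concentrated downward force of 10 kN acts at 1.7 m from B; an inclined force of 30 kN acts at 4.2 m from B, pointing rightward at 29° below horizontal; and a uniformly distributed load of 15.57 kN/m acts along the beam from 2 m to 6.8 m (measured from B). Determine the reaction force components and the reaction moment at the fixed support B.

B_x = -26.24 kN, B_y = 99.28 kN, M_B = 406.9 kN·m

Resultant of the distributed load: 15.57 × 4.8 = 74.736 kN at 4.4 m from B.
ΣF_x = 0: B_x + 30·cos29° = 0 → B_x = -26.24 kN.
ΣF_y = 0: B_y − 10 − 30·sin29° − 15.57·4.8 = 0 → B_y = 99.28 kN.
ΣM about B: M_B − 10·1.7 − 30·sin29°·4.2 − (15.57·4.8)·4.4 = 0 → M_B = 406.9 kN·m.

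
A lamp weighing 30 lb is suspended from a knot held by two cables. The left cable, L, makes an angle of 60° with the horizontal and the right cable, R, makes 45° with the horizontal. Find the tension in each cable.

T_L = 21.96 lb, T_R = 15.53 lb

ΣF_x = 0: −T_L·cos60° + T_R·cos45° = 0 → T_R = 0.707107·T_L.
ΣF_y = 0: T_L·sin60° + T_R·sin45° = 30.
Substitute: T_L·(0.866025 + 0.707107·0.707107) = 30 → T_L = 21.9615 ≈ 21.96 lb.
Then T_R = 0.707107 × 21.9615 = 15.53 lb.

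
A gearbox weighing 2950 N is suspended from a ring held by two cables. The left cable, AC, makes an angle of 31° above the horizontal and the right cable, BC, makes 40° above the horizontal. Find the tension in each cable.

T_AC = 2390 N, T_BC = 2674 N

ΣF_x = 0: −T_AC·cos31° + T_BC·cos40° = 0 → T_BC = 1.11895·T_AC.
ΣF_y = 0: T_AC·sin31° + T_BC·sin40° = 2950.
Substitute: T_AC·(0.515038 + 1.11895·0.642788) = 2950 → T_AC = 2390.05 ≈ 2390 N.
Then T_BC = 1.11895 × 2390.05 = 2674 N.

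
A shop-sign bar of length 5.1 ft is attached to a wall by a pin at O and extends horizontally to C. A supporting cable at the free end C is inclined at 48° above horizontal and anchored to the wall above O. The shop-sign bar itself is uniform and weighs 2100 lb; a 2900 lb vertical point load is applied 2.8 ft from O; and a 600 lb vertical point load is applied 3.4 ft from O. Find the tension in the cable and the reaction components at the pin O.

T = 4094 lb, O_x = 2739 lb, O_y = 2558 lb

ΣM about O: T·sin48°·5.1 − 2100·2.55 − 2900·2.8 − 600·3.4 = 0 → T = 15515/(5.1·0.743145) = 4093.62 ≈ 4094 lb.
ΣF_x = 0: O_x − T·cos48° = 0 → O_x = 4093.62 × 0.669131 = 2739 lb.
ΣF_y = 0: O_y + T·sin48° − 2100 − 2900 − 600 = 0 → O_y = 5600 − 4093.62 × 0.743145 = 2558 lb.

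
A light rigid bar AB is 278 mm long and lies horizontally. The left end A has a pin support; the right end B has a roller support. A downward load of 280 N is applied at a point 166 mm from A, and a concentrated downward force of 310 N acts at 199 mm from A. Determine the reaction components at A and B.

A_x = 0, A_y = 200.9 N, B_y = 389.1 N

Moments about A: B_y·278 − 280·166 − 310·199 = 0 → B_y = 108170/278 = 389.101 ≈ 389.1 N.
ΣF_y = 0: A_y + 389.101 − 280 − 310 = 0 → A_y = 200.9 N.
ΣF_x = 0: no horizontal applied forces, so A_x = 0.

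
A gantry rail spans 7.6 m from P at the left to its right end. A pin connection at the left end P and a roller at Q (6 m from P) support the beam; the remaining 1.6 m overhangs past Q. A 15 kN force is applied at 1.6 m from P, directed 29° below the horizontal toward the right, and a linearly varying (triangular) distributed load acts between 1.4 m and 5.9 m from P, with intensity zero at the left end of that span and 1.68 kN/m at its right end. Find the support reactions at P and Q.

P_x = -13.12 kN, P_y = 6.341 kN, Q_y = 4.711 kN

Resultant of the triangular load: ½ × 1.68 × 4.5 = 3.78 kN, acting at 4.4 m from P (one-third of the span from the peak).
Moments about P: Q_y·6 − 15·sin29°·1.6 − (½·1.68·4.5)·4.4 = 0 → Q_y = 28.2674/6 = 4.71123 ≈ 4.711 kN.
ΣF_y = 0: P_y + 4.71123 − 15·sin29° − ½·1.68·4.5 = 0 → P_y = 6.341 kN.
ΣF_x = 0: P_x + 15·cos29° = 0 → P_x = -13.12 kN.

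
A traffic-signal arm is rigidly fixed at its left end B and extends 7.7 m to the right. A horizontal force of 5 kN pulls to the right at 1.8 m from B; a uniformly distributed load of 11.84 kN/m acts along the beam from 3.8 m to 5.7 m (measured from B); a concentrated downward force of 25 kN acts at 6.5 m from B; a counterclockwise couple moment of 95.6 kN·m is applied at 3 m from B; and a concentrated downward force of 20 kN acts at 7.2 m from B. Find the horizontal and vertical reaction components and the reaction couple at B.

B_x = -5.000 kN, B_y = 67.50 kN, M_B = 317.8 kN·m

Resultant of the distributed load: 11.84 × 1.9 = 22.496 kN at 4.75 m from B.
ΣF_x = 0: B_x + 5 = 0 → B_x = -5.000 kN.
ΣF_y = 0: B_y − 11.84·1.9 − 25 − 20 = 0 → B_y = 67.50 kN.
ΣM about B: M_B − (11.84·1.9)·4.75 − 25·6.5 + 95.6 − 20·7.2 = 0 → M_B = 317.8 kN·m.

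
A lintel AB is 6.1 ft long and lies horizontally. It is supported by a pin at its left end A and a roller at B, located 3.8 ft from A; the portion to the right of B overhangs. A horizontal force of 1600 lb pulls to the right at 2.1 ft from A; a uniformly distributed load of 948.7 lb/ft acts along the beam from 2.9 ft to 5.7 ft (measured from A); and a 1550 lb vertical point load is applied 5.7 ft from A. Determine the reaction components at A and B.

Resultant of the distributed load: 948.7 × 2.8 = 2656.36 lb at 4.3 ft from A.
Taking moments about A: B_y·3.8 − (948.7·2.8)·4.3 − 1550·5.7 = 0 → B_y = 20257.348/3.8 = 5330.88 ≈ 5331 lb.
ΣF_y = 0: A_y + 5330.88 − 948.7·2.8 − 1550 = 0 → A_y = -1125 lb.
ΣF_x = 0: A_x + 1600 = 0 → A_x = -1600 lb.

A_x = -1600 lb, A_y = -1125 lb, B_y = 5331 lb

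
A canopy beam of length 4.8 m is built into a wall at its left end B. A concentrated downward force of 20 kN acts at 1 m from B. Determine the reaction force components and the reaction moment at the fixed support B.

B_x = 0, B_y = 20.00 kN, M_B = 20.00 kN·m

ΣF_x = 0: B_x = 0.
ΣF_y = 0: B_y − 20 = 0 → B_y = 20.00 kN.
ΣM about B: M_B − 20·1 = 0 → M_B = 20.00 kN·m.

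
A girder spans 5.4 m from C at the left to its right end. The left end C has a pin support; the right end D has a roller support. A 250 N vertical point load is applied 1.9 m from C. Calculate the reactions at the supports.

Moments about C: D_y·5.4 − 250·1.9 = 0 → D_y = 475/5.4 = 87.963 ≈ 87.96 N.
ΣF_y = 0: C_y + 87.963 − 250 = 0 → C_y = 162.0 N.
ΣF_x = 0: no horizontal applied forces, so C_x = 0.

C_x = 0, C_y = 162.0 N, D_y = 87.96 N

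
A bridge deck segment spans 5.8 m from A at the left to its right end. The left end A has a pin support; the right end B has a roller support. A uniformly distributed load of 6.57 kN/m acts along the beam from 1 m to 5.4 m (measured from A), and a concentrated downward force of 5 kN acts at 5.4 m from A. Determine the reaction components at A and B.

A_x = 0, A_y = 13.30 kN, B_y = 20.60 kN

Resultant of the distributed load: 6.57 × 4.4 = 28.908 kN at 3.2 m from A.
ΣM about A: B_y·5.8 − (6.57·4.4)·3.2 − 5·5.4 = 0 → B_y = 119.5056/5.8 = 20.6044 ≈ 20.60 kN.
ΣF_y = 0: A_y + 20.6044 − 6.57·4.4 − 5 = 0 → A_y = 13.30 kN.
ΣF_x = 0: no horizontal applied forces, so A_x = 0.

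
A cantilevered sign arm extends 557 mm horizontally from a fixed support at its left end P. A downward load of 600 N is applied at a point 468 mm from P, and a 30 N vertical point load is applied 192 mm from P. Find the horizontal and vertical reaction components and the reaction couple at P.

P_x = 0, P_y = 630.0 N, M_P = 286600 N·mm

ΣF_x = 0: P_x = 0.
ΣF_y = 0: P_y − 600 − 30 = 0 → P_y = 630.0 N.
ΣM about P: M_P − 600·468 − 30·192 = 0 → M_P = 286600 N·mm.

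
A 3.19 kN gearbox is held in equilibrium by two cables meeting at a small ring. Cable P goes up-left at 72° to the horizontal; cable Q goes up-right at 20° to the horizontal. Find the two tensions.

ΣF_x = 0: −T_P·cos72° + T_Q·cos20° = 0 → T_Q = 0.328849·T_P.
ΣF_y = 0: T_P·sin72° + T_Q·sin20° = 3.19.
Substitute: T_P·(0.951057 + 0.328849·0.34202) = 3.19 → T_P = 2.99945 ≈ 2.999 kN.
Then T_Q = 0.328849 × 2.99945 = 0.9864 kN.

T_P = 2.999 kN, T_Q = 0.9864 kN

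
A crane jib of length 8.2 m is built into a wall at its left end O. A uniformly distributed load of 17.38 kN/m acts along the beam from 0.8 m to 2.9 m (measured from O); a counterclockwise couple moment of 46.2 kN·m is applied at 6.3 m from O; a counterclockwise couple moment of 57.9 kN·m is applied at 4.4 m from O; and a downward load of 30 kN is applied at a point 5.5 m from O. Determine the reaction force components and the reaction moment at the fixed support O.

Resultant of the distributed load: 17.38 × 2.1 = 36.498 kN at 1.85 m from O.
ΣF_x = 0: O_x = 0.
ΣF_y = 0: O_y − 17.38·2.1 − 30 = 0 → O_y = 66.50 kN.
ΣM about O: M_O − (17.38·2.1)·1.85 + 46.2 + 57.9 − 30·5.5 = 0 → M_O = 128.4 kN·m.

O_x = 0, O_y = 66.50 kN, M_O = 128.4 kN·m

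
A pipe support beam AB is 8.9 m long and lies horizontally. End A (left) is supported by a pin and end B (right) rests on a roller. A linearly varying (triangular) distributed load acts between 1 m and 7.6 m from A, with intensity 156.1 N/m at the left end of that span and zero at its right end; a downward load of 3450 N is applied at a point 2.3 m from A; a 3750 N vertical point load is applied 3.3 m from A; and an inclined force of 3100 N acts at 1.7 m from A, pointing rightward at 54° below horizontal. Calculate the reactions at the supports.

A_x = -1822 N, A_y = 7277 N, B_y = 2946 N

Resultant of the triangular load: ½ × 156.1 × 6.6 = 515.13 N, acting at 3.2 m from A (one-third of the span from the peak).
Moments about A: B_y·8.9 − (½·156.1·6.6)·3.2 − 3450·2.3 − 3750·3.3 − 3100·sin54°·1.7 = 0 → B_y = 26221.9/8.9 = 2946.28 ≈ 2946 N.
ΣF_y = 0: A_y + 2946.28 − ½·156.1·6.6 − 3450 − 3750 − 3100·sin54° = 0 → A_y = 7277 N.
ΣF_x = 0: A_x + 3100·cos54° = 0 → A_x = -1822 N.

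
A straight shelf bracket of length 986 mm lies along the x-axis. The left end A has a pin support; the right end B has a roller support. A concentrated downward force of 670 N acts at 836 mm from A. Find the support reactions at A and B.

Taking moments about A: B_y·986 − 670·836 = 0 → B_y = 560120/986 = 568.073 ≈ 568.1 N.
ΣF_y = 0: A_y + 568.073 − 670 = 0 → A_y = 101.9 N.
ΣF_x = 0: no horizontal applied forces, so A_x = 0.

A_x = 0, A_y = 101.9 N, B_y = 568.1 N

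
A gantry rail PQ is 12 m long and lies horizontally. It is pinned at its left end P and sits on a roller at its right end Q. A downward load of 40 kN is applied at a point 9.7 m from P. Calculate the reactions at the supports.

Taking moments about P: Q_y·12 − 40·9.7 = 0 → Q_y = 388/12 = 32.3333 ≈ 32.33 kN.
ΣF_y = 0: P_y + 32.3333 − 40 = 0 → P_y = 7.667 kN.
ΣF_x = 0: no horizontal applied forces, so P_x = 0.

P_x = 0, P_y = 7.667 kN, Q_y = 32.33 kN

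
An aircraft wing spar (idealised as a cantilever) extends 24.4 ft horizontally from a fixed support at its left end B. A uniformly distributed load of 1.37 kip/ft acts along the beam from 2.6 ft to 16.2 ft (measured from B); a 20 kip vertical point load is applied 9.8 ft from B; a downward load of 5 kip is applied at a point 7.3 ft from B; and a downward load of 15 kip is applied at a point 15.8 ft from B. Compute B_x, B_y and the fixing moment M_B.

B_x = 0, B_y = 58.63 kip, M_B = 644.6 kip·ft

Resultant of the distributed load: 1.37 × 13.6 = 18.632 kip at 9.4 ft from B.
ΣF_x = 0: B_x = 0.
ΣF_y = 0: B_y − 1.37·13.6 − 20 − 5 − 15 = 0 → B_y = 58.63 kip.
ΣM about B: M_B − (1.37·13.6)·9.4 − 20·9.8 − 5·7.3 − 15·15.8 = 0 → M_B = 644.6 kip·ft.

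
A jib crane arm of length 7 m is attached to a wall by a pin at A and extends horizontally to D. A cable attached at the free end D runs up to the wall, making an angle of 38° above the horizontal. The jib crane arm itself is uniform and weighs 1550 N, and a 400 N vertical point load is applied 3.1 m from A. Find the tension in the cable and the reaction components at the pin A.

ΣM about A: T·sin38°·7 − 1550·3.5 − 400·3.1 = 0 → T = 6665/(7·0.615661) = 1546.54 ≈ 1547 N.
ΣF_x = 0: A_x − T·cos38° = 0 → A_x = 1546.54 × 0.788011 = 1219 N.
ΣF_y = 0: A_y + T·sin38° − 1550 − 400 = 0 → A_y = 1950 − 1546.54 × 0.615661 = 997.9 N.

T = 1547 N, A_x = 1219 N, A_y = 997.9 N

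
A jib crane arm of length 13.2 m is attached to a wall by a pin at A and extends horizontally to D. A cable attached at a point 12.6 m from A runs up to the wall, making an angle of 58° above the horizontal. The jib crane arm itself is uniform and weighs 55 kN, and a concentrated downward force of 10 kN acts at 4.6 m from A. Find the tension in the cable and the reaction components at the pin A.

T = 38.28 kN, A_x = 20.28 kN, A_y = 32.54 kN

ΣM about A: T·sin58°·12.6 − 55·6.6 − 10·4.6 = 0 → T = 409/(12.6·0.848048) = 38.2765 ≈ 38.28 kN.
ΣF_x = 0: A_x − T·cos58° = 0 → A_x = 38.2765 × 0.529919 = 20.28 kN.
ΣF_y = 0: A_y + T·sin58° − 55 − 10 = 0 → A_y = 65 − 38.2765 × 0.848048 = 32.54 kN.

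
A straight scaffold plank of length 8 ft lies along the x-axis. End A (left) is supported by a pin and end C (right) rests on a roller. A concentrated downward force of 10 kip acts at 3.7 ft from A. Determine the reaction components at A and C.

A_x = 0, A_y = 5.375 kip, C_y = 4.625 kip

Moments about A: C_y·8 − 10·3.7 = 0 → C_y = 37/8 = 4.625 kip.
ΣF_y = 0: A_y + 4.625 − 10 = 0 → A_y = 5.375 kip.
ΣF_x = 0: no horizontal applied forces, so A_x = 0.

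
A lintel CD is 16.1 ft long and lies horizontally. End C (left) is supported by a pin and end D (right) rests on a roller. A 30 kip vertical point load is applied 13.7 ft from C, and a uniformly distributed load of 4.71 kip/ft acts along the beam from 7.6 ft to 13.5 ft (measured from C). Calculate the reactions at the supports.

Resultant of the distributed load: 4.71 × 5.9 = 27.789 kip at 10.55 ft from C.
Moments about C: D_y·16.1 − 30·13.7 − (4.71·5.9)·10.55 = 0 → D_y = 704.17395/16.1 = 43.7375 ≈ 43.74 kip.
ΣF_y = 0: C_y + 43.7375 − 30 − 4.71·5.9 = 0 → C_y = 14.05 kip.
ΣF_x = 0: no horizontal applied forces, so C_x = 0.

C_x = 0, C_y = 14.05 kip, D_y = 43.74 kip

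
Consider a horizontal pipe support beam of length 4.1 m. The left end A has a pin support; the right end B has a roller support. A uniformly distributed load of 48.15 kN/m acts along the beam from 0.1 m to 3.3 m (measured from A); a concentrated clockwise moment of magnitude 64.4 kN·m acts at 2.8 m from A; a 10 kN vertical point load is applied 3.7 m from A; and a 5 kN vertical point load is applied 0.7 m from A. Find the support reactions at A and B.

Resultant of the distributed load: 48.15 × 3.2 = 154.08 kN at 1.7 m from A.
ΣM about A: B_y·4.1 − (48.15·3.2)·1.7 − 64.4 − 10·3.7 − 5·0.7 = 0 → B_y = 366.836/4.1 = 89.4722 ≈ 89.47 kN.
ΣF_y = 0: A_y + 89.4722 − 48.15·3.2 − 10 − 5 = 0 → A_y = 79.61 kN.
ΣF_x = 0: no horizontal applied forces, so A_x = 0.

A_x = 0, A_y = 79.61 kN, B_y = 89.47 kN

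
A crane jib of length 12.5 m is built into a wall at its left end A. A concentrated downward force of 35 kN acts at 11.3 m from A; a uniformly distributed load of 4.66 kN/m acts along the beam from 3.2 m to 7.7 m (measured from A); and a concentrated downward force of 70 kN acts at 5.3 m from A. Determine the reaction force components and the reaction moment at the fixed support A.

Resultant of the distributed load: 4.66 × 4.5 = 20.97 kN at 5.45 m from A.
ΣF_x = 0: A_x = 0.
ΣF_y = 0: A_y − 35 − 4.66·4.5 − 70 = 0 → A_y = 126.0 kN.
ΣM about A: M_A − 35·11.3 − (4.66·4.5)·5.45 − 70·5.3 = 0 → M_A = 880.8 kN·m.

A_x = 0, A_y = 126.0 kN, M_A = 880.8 kN·m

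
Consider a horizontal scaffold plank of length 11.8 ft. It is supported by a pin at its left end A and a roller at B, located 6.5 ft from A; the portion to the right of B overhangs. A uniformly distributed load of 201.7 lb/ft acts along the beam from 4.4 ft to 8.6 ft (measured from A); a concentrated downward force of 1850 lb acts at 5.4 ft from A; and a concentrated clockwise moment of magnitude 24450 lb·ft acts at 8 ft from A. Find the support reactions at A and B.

Resultant of the distributed load: 201.7 × 4.2 = 847.14 lb at 6.5 ft from A.
ΣM about A: B_y·6.5 − (201.7·4.2)·6.5 − 1850·5.4 − 24450 = 0 → B_y = 39946.41/6.5 = 6145.6 ≈ 6146 lb.
ΣF_y = 0: A_y + 6145.6 − 201.7·4.2 − 1850 = 0 → A_y = -3448 lb.
ΣF_x = 0: no horizontal applied forces, so A_x = 0.

A_x = 0, A_y = -3448 lb, B_y = 6146 lb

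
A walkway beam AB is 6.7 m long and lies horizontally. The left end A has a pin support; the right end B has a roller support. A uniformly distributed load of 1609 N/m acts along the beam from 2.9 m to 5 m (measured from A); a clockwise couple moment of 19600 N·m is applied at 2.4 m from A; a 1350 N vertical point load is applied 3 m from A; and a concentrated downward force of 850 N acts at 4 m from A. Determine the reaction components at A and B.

A_x = 0, A_y = -450.5 N, B_y = 6029 N

Resultant of the distributed load: 1609 × 2.1 = 3378.9 N at 3.95 m from A.
ΣM about A: B_y·6.7 − (1609·2.1)·3.95 − 19600 − 1350·3 − 850·4 = 0 → B_y = 40396.655/6.7 = 6029.35 ≈ 6029 N.
ΣF_y = 0: A_y + 6029.35 − 1609·2.1 − 1350 − 850 = 0 → A_y = -450.5 N.
ΣF_x = 0: no horizontal applied forces, so A_x = 0.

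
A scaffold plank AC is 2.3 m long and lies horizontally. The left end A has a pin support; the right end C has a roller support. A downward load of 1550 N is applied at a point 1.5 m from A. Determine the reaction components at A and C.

Moments about A: C_y·2.3 − 1550·1.5 = 0 → C_y = 2325/2.3 = 1010.87 ≈ 1011 N.
ΣF_y = 0: A_y + 1010.87 − 1550 = 0 → A_y = 539.1 N.
ΣF_x = 0: no horizontal applied forces, so A_x = 0.

A_x = 0, A_y = 539.1 N, C_y = 1011 N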